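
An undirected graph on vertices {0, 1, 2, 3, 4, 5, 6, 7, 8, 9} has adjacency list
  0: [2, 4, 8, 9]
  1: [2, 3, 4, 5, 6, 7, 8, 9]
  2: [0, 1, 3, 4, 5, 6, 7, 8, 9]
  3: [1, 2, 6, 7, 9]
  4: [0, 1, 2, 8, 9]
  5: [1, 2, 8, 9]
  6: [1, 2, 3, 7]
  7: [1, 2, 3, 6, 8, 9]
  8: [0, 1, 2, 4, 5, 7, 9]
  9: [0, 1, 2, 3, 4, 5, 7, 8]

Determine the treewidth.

4

A width-4 tree decomposition is:
Bags: B1 = {1, 2, 4, 8, 9}  B2 = {1, 2, 7, 8, 9}  B3 = {1, 2, 3, 7, 9}  B4 = {1, 2, 3, 6, 7}  B5 = {0, 2, 4, 8, 9}  B6 = {1, 2, 5, 8, 9}
Tree: B1–B2, B2–B3, B3–B4, B1–B5, B2–B6
The largest bag has 5 vertices, giving width 4; this decomposition certifies tw(G) ≤ 4. Conversely, {0, 2, 4, 8, 9} is a clique of size 5, and the vertices of any clique must share a bag in every tree decomposition; so some bag has ≥ 5 vertices and tw(G) ≥ 4. The upper and lower bounds meet at 4, so that is the treewidth.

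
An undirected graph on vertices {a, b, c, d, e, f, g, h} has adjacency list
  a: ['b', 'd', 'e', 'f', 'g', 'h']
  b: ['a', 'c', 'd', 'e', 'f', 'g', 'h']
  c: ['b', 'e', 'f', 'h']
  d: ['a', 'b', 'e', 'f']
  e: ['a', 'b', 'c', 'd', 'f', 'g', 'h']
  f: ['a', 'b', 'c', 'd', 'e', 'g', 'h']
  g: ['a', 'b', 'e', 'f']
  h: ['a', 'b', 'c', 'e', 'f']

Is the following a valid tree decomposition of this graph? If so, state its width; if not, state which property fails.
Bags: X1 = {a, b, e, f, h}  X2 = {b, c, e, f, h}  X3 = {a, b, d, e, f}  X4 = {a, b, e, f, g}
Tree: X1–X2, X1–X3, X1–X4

Yes; width 4.

Vertex coverage: the bags together contain {a, b, c, d, e, f, g, h}, the full vertex set. Edge coverage: each edge of G has both endpoints in at least one bag. Running intersection: for every vertex, the bags containing it form a connected subtree. All three properties hold, so this is a valid tree decomposition of width max|bag| − 1 = 4, and hence tw(G) ≤ 4.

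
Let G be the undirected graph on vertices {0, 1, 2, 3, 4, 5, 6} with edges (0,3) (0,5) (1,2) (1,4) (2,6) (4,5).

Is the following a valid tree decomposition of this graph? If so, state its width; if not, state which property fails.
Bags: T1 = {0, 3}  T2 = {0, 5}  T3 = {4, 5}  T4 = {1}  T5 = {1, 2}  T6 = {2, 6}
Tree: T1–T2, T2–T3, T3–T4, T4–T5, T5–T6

A tree decomposition must satisfy three properties: every vertex lies in some bag; for every edge, both endpoints lie together in some bag; and for every vertex, the bags containing it form a connected subtree. Here edge (4,1) lies in no bag, so the decomposition is invalid.

No — edge (4,1) lies in no bag.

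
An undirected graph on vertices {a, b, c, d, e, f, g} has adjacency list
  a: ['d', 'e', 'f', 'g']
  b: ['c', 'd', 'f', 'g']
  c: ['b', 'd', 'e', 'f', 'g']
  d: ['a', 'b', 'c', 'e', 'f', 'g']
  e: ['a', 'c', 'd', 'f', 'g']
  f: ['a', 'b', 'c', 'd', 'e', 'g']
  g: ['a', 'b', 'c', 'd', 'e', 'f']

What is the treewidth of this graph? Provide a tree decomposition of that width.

Treewidth 4.
Bags: B1 = {b, c, d, f, g}  B2 = {c, d, e, f, g}  B3 = {a, d, e, f, g}
Tree: B1–B2, B2–B3

Each bag holds 5 vertices, so the decomposition has width 4, which upper-bounds the treewidth. Conversely, {c, d, e, f, g} is a clique of size 5, and the vertices of any clique must share a bag in every tree decomposition; so some bag has ≥ 5 vertices and tw(G) ≥ 4. The upper and lower bounds meet at 4, so that is the treewidth.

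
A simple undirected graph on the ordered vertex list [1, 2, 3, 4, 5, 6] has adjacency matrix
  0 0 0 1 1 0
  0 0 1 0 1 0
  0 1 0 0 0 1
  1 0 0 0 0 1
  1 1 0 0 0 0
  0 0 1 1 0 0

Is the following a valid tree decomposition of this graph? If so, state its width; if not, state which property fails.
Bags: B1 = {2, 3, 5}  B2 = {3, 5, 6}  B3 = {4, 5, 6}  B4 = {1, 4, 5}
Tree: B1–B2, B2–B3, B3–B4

Yes; width 2.

Checking the three conditions: (i) the bags cover all of {1, 2, 3, 4, 5, 6}; (ii) for each edge, some bag contains both endpoints; (iii) the bags containing any fixed vertex form a subtree. All hold, so the decomposition is valid with width 3 − 1 = 2.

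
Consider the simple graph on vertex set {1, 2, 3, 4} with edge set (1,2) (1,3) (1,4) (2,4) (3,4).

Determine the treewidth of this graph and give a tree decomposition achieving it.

Treewidth 2.
One optimal decomposition is:
Bags: B1 = {1, 3, 4}  B2 = {1, 2, 4}
Tree: B1–B2

Every bag has size at most 3, so the width is 3 − 1 = 2 and tw(G) ≤ 2. Conversely, {1, 2, 4} is a clique of size 3, and the vertices of any clique must share a bag in every tree decomposition; so some bag has ≥ 3 vertices and tw(G) ≥ 2. Therefore the treewidth is 2.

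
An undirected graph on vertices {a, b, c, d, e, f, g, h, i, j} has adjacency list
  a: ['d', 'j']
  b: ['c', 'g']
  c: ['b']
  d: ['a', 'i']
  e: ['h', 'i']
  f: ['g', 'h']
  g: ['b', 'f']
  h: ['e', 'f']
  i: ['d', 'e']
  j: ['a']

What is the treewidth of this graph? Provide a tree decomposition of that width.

Every bag has size at most 2, so the width is 2 − 1 = 1 and tw(G) ≤ 1. Any graph with an edge has treewidth ≥ 1, and G has the edge j–a. Therefore the treewidth is 1.

Treewidth 1.
One optimal decomposition is:
Bags: B1 = {a, j}  B2 = {a, d}  B3 = {d, i}  B4 = {e, i}  B5 = {e, h}  B6 = {f, h}  B7 = {f, g}  B8 = {b, g}  B9 = {b, c}
Tree: B1–B2, B2–B3, B3–B4, B4–B5, B5–B6, B6–B7, B7–B8, B8–B9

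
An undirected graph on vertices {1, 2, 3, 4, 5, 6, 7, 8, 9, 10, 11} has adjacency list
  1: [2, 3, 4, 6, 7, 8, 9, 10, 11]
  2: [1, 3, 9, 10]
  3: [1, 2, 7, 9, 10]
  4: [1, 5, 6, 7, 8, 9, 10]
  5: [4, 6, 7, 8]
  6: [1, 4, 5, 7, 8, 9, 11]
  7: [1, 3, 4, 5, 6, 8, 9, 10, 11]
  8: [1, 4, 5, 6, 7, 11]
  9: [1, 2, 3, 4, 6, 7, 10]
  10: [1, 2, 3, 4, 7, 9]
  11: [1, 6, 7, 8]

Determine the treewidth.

4

A width-4 tree decomposition is:
Bags: B1 = {1, 4, 7, 9, 10}  B2 = {1, 3, 7, 9, 10}  B3 = {1, 2, 3, 9, 10}  B4 = {1, 4, 6, 7, 9}  B5 = {1, 4, 6, 7, 8}  B6 = {4, 5, 6, 7, 8}  B7 = {1, 6, 7, 8, 11}
Tree: B1–B2, B2–B3, B1–B4, B4–B5, B5–B6, B5–B7
The largest bag has 5 vertices, giving width 4; this decomposition certifies tw(G) ≤ 4. Conversely, {1, 2, 3, 9, 10} is a clique of size 5, and the vertices of any clique must share a bag in every tree decomposition; so some bag has ≥ 5 vertices and tw(G) ≥ 4. The upper and lower bounds meet at 4, so that is the treewidth.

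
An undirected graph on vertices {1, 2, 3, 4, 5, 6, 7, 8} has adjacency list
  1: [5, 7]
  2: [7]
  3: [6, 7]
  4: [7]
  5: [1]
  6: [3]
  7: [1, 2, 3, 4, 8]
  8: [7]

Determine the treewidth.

1

A width-1 tree decomposition is:
Bags: B1 = {1, 5}  B2 = {1, 7}  B3 = {4, 7}  B4 = {3, 7}  B5 = {7, 8}  B6 = {3, 6}  B7 = {2, 7}
Tree: B1–B2, B2–B3, B3–B4, B2–B5, B4–B6, B4–B7
The largest bag has 2 vertices, giving width 1; this decomposition certifies tw(G) ≤ 1. Any graph with an edge has treewidth ≥ 1, and G has the edge 1–5. Therefore the treewidth is 1.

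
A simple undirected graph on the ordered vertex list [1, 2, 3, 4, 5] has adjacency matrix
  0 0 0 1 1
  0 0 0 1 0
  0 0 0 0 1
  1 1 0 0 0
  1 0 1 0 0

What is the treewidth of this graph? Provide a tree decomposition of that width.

Each bag holds 2 vertices, so the decomposition has width 1, which upper-bounds the treewidth. Any graph with an edge has treewidth ≥ 1, and G has the edge 2–4. Combining the bounds, tw(G) = 1.

Treewidth 1.
One optimal decomposition is:
Bags: B1 = {2, 4}  B2 = {1, 4}  B3 = {1, 5}  B4 = {3, 5}
Tree: B1–B2, B2–B3, B3–B4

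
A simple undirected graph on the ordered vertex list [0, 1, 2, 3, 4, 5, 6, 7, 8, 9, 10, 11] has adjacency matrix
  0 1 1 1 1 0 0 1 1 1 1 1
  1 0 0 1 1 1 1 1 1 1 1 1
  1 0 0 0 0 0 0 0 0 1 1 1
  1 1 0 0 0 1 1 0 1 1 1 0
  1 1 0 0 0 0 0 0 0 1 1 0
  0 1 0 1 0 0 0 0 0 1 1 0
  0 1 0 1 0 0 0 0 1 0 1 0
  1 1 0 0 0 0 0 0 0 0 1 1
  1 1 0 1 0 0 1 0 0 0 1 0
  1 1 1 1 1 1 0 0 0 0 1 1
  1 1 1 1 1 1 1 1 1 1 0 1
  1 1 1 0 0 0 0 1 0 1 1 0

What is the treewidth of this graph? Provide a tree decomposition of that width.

Every bag has size at most 5, so the width is 5 − 1 = 4 and tw(G) ≤ 4. For the lower bound, the 5 vertices {0, 1, 3, 8, 10} are pairwise adjacent, and any tree decomposition puts a clique entirely inside one bag — forcing width ≥ 4. Therefore the treewidth is 4.

Treewidth 4.
Bags: B1 = {0, 1, 3, 9, 10}  B2 = {0, 1, 9, 10, 11}  B3 = {0, 2, 9, 10, 11}  B4 = {0, 1, 3, 8, 10}  B5 = {1, 3, 5, 9, 10}  B6 = {0, 1, 4, 9, 10}  B7 = {1, 3, 6, 8, 10}  B8 = {0, 1, 7, 10, 11}
Tree: B1–B2, B2–B3, B1–B4, B1–B5, B2–B6, B4–B7, B2–B8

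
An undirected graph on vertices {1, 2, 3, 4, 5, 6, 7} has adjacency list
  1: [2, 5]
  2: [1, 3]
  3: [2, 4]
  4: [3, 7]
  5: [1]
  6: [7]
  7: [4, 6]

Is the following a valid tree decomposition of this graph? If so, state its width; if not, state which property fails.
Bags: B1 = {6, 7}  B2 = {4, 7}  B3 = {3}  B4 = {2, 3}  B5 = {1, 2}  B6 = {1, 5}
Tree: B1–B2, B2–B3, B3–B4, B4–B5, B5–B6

A tree decomposition must satisfy three properties: every vertex lies in some bag; for every edge, both endpoints lie together in some bag; and for every vertex, the bags containing it form a connected subtree. Here edge (4,3) lies in no bag, so the decomposition is invalid.

No — edge (4,3) lies in no bag.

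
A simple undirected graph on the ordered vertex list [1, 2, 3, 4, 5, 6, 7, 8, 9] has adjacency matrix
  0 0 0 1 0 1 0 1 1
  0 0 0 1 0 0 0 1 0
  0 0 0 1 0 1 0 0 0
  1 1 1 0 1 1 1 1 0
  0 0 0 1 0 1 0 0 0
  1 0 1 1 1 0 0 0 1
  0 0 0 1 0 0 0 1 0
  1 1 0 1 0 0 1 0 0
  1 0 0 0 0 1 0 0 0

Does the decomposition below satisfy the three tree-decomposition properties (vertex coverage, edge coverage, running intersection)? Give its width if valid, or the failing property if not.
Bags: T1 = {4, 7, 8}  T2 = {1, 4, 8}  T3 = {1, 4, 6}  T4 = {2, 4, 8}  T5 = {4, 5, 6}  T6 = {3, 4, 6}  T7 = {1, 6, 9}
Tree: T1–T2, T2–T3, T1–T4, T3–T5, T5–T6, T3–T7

Checking the three conditions: (i) the bags cover all of {1, 2, 3, 4, 5, 6, 7, 8, 9}; (ii) for each edge, some bag contains both endpoints; (iii) the bags containing any fixed vertex form a subtree. All hold, so the decomposition is valid with width 3 − 1 = 2.

Yes; width 2.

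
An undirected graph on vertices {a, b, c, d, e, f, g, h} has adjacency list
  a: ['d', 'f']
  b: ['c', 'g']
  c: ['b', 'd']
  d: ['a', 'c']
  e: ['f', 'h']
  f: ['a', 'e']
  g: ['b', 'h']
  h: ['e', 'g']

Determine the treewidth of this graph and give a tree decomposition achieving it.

Treewidth 2.
Bags: B1 = {b, g, h}  B2 = {b, e, h}  B3 = {b, e, f}  B4 = {a, b, f}  B5 = {a, b, d}  B6 = {b, c, d}
Tree: B1–B2, B2–B3, B3–B4, B4–B5, B5–B6

The largest bag has 3 vertices, giving width 2; this decomposition certifies tw(G) ≤ 2. For the lower bound, G contains the cycle b–g–h–e–f–a–d–c–b, so G is not a forest; only forests have treewidth ≤ 1, hence tw(G) ≥ 2. Hence tw(G) = 2 exactly.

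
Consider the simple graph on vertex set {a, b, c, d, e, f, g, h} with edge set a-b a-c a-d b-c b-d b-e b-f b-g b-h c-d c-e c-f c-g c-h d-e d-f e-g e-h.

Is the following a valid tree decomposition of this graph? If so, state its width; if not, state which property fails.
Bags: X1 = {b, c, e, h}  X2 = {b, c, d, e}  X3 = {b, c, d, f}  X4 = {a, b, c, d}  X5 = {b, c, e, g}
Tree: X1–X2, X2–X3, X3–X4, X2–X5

Vertex coverage: the bags together contain {a, b, c, d, e, f, g, h}, the full vertex set. Edge coverage: each edge of G has both endpoints in at least one bag. Running intersection: for every vertex, the bags containing it form a connected subtree. All three properties hold, so this is a valid tree decomposition of width max|bag| − 1 = 3, and hence tw(G) ≤ 3.

Yes; width 3.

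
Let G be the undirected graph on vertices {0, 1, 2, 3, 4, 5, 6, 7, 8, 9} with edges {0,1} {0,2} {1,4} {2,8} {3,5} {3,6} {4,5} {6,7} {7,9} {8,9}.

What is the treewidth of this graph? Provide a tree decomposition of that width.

Treewidth 2.
One such decomposition:
Bags: B1 = {3, 4, 5}  B2 = {3, 4, 6}  B3 = {4, 6, 7}  B4 = {4, 7, 9}  B5 = {4, 8, 9}  B6 = {2, 4, 8}  B7 = {0, 2, 4}  B8 = {0, 1, 4}
Tree: B1–B2, B2–B3, B3–B4, B4–B5, B5–B6, B6–B7, B7–B8

Every bag has size at most 3, so the width is 3 − 1 = 2 and tw(G) ≤ 2. The edges 4–5–3–6–7–9–8–2–0–1–4 form a cycle, so G is not a tree and its treewidth is at least 2. Combining the bounds, tw(G) = 2.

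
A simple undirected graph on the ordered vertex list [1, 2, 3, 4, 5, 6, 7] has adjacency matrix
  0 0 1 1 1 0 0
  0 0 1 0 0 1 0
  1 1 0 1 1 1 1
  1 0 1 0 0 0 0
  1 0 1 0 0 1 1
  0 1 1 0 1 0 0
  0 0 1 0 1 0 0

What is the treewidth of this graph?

A width-2 tree decomposition is:
Bags: B1 = {1, 3, 5}  B2 = {3, 5, 6}  B3 = {2, 3, 6}  B4 = {3, 5, 7}  B5 = {1, 3, 4}
Tree: B1–B2, B2–B3, B2–B4, B1–B5
The largest bag has 3 vertices, giving width 2; this decomposition certifies tw(G) ≤ 2. Conversely, {2, 3, 6} is a clique of size 3, and the vertices of any clique must share a bag in every tree decomposition; so some bag has ≥ 3 vertices and tw(G) ≥ 2. Hence tw(G) = 2 exactly.

2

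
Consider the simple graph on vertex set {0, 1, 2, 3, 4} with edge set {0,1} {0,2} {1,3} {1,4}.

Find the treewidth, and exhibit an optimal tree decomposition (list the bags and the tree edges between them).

Each bag holds 2 vertices, so the decomposition has width 1, which upper-bounds the treewidth. Any graph with an edge has treewidth ≥ 1, and G has the edge 1–0. Therefore the treewidth is 1.

Treewidth 1.
Bags: B1 = {0, 1}  B2 = {0, 2}  B3 = {1, 4}  B4 = {1, 3}
Tree: B1–B2, B1–B3, B1–B4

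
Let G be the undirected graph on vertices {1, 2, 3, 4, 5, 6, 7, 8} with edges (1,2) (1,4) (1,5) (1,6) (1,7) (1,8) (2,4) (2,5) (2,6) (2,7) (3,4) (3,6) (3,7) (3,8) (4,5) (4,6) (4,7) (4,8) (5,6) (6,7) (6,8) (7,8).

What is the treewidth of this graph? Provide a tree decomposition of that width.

The largest bag has 5 vertices, giving width 4; this decomposition certifies tw(G) ≤ 4. On the other hand G contains the 5-clique {1, 4, 6, 7, 8}. A clique must lie in a single bag of any decomposition, so no decomposition can have width below 4. Therefore the treewidth is 4.

Treewidth 4.
Bags: B1 = {1, 4, 6, 7, 8}  B2 = {1, 2, 4, 6, 7}  B3 = {1, 2, 4, 5, 6}  B4 = {3, 4, 6, 7, 8}
Tree: B1–B2, B2–B3, B1–B4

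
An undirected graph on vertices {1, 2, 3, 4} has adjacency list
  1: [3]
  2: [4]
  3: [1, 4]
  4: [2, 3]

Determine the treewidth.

1

A width-1 tree decomposition is:
Bags: B1 = {1, 3}  B2 = {3, 4}  B3 = {2, 4}
Tree: B1–B2, B2–B3
The largest bag has 2 vertices, giving width 1; this decomposition certifies tw(G) ≤ 1. Since G has at least one edge (e.g. 1–3), it is not an edgeless graph, so tw(G) ≥ 1. Hence tw(G) = 1 exactly.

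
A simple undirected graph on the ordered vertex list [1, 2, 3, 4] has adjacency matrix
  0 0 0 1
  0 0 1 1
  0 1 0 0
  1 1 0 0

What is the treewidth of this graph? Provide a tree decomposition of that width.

Treewidth 1.
One optimal decomposition is:
Bags: B1 = {1, 4}  B2 = {2, 4}  B3 = {2, 3}
Tree: B1–B2, B2–B3

The largest bag has 2 vertices, giving width 1; this decomposition certifies tw(G) ≤ 1. G has an edge, so its treewidth is at least 1. Therefore the treewidth is 1.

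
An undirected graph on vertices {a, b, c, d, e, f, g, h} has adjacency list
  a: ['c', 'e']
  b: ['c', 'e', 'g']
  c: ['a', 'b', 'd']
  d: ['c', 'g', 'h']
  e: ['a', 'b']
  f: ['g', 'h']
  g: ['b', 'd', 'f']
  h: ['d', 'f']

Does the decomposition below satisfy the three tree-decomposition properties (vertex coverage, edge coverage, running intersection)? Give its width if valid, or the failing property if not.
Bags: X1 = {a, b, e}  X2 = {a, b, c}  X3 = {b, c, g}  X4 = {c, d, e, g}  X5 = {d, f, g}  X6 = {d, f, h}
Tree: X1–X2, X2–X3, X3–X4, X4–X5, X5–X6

A tree decomposition must satisfy three properties: every vertex lies in some bag; for every edge, both endpoints lie together in some bag; and for every vertex, the bags containing it form a connected subtree. Here bags containing vertex e are not connected in the tree, so the decomposition is invalid.

No — bags containing vertex e are not connected in the tree.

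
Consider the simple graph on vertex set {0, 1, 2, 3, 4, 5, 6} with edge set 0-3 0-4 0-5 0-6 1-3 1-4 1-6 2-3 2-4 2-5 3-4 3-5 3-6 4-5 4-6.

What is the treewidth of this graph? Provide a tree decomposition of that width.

Every bag has size at most 4, so the width is 4 − 1 = 3 and tw(G) ≤ 3. On the other hand G contains the 4-clique {0, 3, 4, 5}. A clique must lie in a single bag of any decomposition, so no decomposition can have width below 3. Therefore the treewidth is 3.

Treewidth 3.
Bags: B1 = {0, 3, 4, 6}  B2 = {0, 3, 4, 5}  B3 = {2, 3, 4, 5}  B4 = {1, 3, 4, 6}
Tree: B1–B2, B2–B3, B1–B4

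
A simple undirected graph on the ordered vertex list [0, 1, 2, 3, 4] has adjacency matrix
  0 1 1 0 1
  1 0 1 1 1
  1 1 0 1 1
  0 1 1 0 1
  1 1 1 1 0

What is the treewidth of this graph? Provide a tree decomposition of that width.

Every bag has size at most 4, so the width is 4 − 1 = 3 and tw(G) ≤ 3. On the other hand G contains the 4-clique {0, 1, 2, 4}. A clique must lie in a single bag of any decomposition, so no decomposition can have width below 3. Combining the bounds, tw(G) = 3.

Treewidth 3.
One such decomposition:
Bags: B1 = {1, 2, 3, 4}  B2 = {0, 1, 2, 4}
Tree: B1–B2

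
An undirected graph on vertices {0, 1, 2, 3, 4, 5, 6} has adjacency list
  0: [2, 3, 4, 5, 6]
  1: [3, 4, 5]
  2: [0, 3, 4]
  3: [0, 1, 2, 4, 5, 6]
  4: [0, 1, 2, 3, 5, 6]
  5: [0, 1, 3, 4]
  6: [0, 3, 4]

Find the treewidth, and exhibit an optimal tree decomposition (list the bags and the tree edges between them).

Treewidth 3.
One optimal decomposition is:
Bags: B1 = {0, 3, 4, 6}  B2 = {0, 2, 3, 4}  B3 = {0, 3, 4, 5}  B4 = {1, 3, 4, 5}
Tree: B1–B2, B2–B3, B3–B4

The largest bag has 4 vertices, giving width 3; this decomposition certifies tw(G) ≤ 3. For the lower bound, the 4 vertices {0, 2, 3, 4} are pairwise adjacent, and any tree decomposition puts a clique entirely inside one bag — forcing width ≥ 3. Therefore the treewidth is 3.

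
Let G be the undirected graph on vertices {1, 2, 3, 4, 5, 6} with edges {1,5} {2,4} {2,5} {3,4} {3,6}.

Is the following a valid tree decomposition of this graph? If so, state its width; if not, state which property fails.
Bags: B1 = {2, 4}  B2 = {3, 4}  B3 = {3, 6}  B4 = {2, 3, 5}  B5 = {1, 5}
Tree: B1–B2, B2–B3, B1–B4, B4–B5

No — bags containing vertex 3 are not connected in the tree.

A tree decomposition must satisfy three properties: every vertex lies in some bag; for every edge, both endpoints lie together in some bag; and for every vertex, the bags containing it form a connected subtree. Here bags containing vertex 3 are not connected in the tree, so the decomposition is invalid.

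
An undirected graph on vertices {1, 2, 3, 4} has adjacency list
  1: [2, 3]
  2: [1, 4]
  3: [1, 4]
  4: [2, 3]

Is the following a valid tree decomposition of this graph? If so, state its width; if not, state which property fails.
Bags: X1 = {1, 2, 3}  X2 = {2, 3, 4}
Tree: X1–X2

Checking the three conditions: (i) the bags cover all of {1, 2, 3, 4}; (ii) for each edge, some bag contains both endpoints; (iii) the bags containing any fixed vertex form a subtree. All hold, so the decomposition is valid with width 3 − 1 = 2.

Yes; width 2.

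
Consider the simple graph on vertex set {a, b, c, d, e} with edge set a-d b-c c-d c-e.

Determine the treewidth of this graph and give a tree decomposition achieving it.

Treewidth 1.
One optimal decomposition is:
Bags: B1 = {c, e}  B2 = {c, d}  B3 = {a, d}  B4 = {b, c}
Tree: B1–B2, B2–B3, B2–B4

Every bag has size at most 2, so the width is 2 − 1 = 1 and tw(G) ≤ 1. Since G has at least one edge (e.g. c–e), it is not an edgeless graph, so tw(G) ≥ 1. The upper and lower bounds meet at 1, so that is the treewidth.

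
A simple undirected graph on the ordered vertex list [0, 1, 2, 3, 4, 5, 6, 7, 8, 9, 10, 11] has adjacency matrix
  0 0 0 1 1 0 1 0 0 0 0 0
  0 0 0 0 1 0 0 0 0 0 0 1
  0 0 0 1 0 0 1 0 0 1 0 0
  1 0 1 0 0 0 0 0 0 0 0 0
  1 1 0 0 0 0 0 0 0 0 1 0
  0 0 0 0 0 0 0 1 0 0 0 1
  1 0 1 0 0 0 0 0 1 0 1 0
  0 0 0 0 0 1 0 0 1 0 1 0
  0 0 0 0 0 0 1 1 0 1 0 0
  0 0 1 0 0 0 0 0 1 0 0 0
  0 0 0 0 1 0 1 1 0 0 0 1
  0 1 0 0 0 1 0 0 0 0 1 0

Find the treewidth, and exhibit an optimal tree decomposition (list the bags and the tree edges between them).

The largest bag has 4 vertices, giving width 3; this decomposition certifies tw(G) ≤ 3. For the lower bound: the 4 vertex sets {2,3,9}, {8}, {6}, {0,4,7,10} are disjoint, each induces a connected subgraph, and every pair is joined by at least one edge of G. Contracting each set to a single vertex therefore yields K_{4} as a minor, and since treewidth is minor-monotone, tw(G) ≥ tw(K_{4}) = 3. Hence tw(G) = 3 exactly.

Treewidth 3.
Bags: B1 = {2, 3, 8, 9}  B2 = {2, 3, 6, 8}  B3 = {0, 3, 6, 8}  B4 = {0, 6, 7, 8}  B5 = {0, 6, 7, 10}  B6 = {0, 4, 7, 10}  B7 = {4, 5, 7, 10}  B8 = {4, 5, 10, 11}  B9 = {1, 4, 5, 11}
Tree: B1–B2, B2–B3, B3–B4, B4–B5, B5–B6, B6–B7, B7–B8, B8–B9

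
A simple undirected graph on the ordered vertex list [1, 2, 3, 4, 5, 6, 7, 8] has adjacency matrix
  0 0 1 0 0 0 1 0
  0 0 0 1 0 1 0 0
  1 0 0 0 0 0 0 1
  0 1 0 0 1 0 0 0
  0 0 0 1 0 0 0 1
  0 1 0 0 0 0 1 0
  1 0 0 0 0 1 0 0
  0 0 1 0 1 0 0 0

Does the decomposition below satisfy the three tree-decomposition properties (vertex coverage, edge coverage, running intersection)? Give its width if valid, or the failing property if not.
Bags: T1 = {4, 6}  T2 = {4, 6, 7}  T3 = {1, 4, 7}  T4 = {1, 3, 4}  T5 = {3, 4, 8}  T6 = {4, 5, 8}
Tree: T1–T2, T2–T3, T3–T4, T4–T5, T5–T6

A tree decomposition must satisfy three properties: every vertex lies in some bag; for every edge, both endpoints lie together in some bag; and for every vertex, the bags containing it form a connected subtree. Here vertex 2 appears in no bag, so the decomposition is invalid.

No — vertex 2 appears in no bag.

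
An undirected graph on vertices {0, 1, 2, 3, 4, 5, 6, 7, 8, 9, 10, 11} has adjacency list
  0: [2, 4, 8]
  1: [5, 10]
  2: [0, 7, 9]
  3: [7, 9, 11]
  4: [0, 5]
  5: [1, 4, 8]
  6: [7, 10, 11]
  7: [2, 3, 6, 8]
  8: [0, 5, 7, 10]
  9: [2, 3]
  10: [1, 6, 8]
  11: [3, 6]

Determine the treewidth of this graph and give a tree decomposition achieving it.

Treewidth 3.
Bags: B1 = {1, 4, 5, 10}  B2 = {4, 5, 8, 10}  B3 = {0, 4, 8, 10}  B4 = {0, 6, 8, 10}  B5 = {0, 6, 7, 8}  B6 = {0, 2, 6, 7}  B7 = {2, 6, 7, 11}  B8 = {2, 3, 7, 11}  B9 = {2, 3, 9, 11}
Tree: B1–B2, B2–B3, B3–B4, B4–B5, B5–B6, B6–B7, B7–B8, B8–B9

Every bag has size at most 4, so the width is 4 − 1 = 3 and tw(G) ≤ 3. For the lower bound: the 4 vertex sets {1,4,5}, {10}, {8}, {0,2,6,7} are disjoint, each induces a connected subgraph, and every pair is joined by at least one edge of G. Contracting each set to a single vertex therefore yields K_{4} as a minor, and since treewidth is minor-monotone, tw(G) ≥ tw(K_{4}) = 3. Combining the bounds, tw(G) = 3.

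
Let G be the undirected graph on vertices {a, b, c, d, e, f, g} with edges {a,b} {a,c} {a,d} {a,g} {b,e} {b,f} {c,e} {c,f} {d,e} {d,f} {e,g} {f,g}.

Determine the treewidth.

A width-3 tree decomposition is:
Bags: B1 = {a, d, e, f}  B2 = {a, e, f, g}  B3 = {a, b, e, f}  B4 = {a, c, e, f}
Tree: B1–B2, B2–B3, B3–B4
Every bag has size at most 4, so the width is 4 − 1 = 3 and tw(G) ≤ 3. For the lower bound: the 4 vertex sets {d,f}, {a,g}, {e}, {b} are disjoint, each induces a connected subgraph, and every pair is joined by at least one edge of G. Contracting each set to a single vertex therefore yields K_{4} as a minor, and since treewidth is minor-monotone, tw(G) ≥ tw(K_{4}) = 3. Hence tw(G) = 3 exactly.

3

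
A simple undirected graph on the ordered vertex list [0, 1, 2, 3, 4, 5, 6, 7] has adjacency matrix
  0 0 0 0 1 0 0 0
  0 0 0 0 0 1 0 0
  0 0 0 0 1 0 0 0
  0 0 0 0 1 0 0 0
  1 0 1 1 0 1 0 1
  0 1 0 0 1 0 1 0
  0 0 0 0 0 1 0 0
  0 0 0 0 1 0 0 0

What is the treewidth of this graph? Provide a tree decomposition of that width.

Treewidth 1.
One optimal decomposition is:
Bags: B1 = {4, 5}  B2 = {2, 4}  B3 = {3, 4}  B4 = {0, 4}  B5 = {4, 7}  B6 = {1, 5}  B7 = {5, 6}
Tree: B1–B2, B2–B3, B2–B4, B4–B5, B1–B6, B1–B7

The largest bag has 2 vertices, giving width 1; this decomposition certifies tw(G) ≤ 1. Since G has at least one edge (e.g. 5–4), it is not an edgeless graph, so tw(G) ≥ 1. Combining the bounds, tw(G) = 1.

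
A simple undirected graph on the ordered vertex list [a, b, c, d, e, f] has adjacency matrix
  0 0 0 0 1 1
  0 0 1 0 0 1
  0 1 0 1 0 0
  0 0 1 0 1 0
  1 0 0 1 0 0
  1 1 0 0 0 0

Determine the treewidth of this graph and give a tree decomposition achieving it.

Treewidth 2.
One optimal decomposition is:
Bags: B1 = {b, c, f}  B2 = {a, c, f}  B3 = {a, c, e}  B4 = {c, d, e}
Tree: B1–B2, B2–B3, B3–B4

Each bag holds 3 vertices, so the decomposition has width 2, which upper-bounds the treewidth. For the lower bound, G contains the cycle c–b–f–a–e–d–c, so G is not a forest; only forests have treewidth ≤ 1, hence tw(G) ≥ 2. Therefore the treewidth is 2.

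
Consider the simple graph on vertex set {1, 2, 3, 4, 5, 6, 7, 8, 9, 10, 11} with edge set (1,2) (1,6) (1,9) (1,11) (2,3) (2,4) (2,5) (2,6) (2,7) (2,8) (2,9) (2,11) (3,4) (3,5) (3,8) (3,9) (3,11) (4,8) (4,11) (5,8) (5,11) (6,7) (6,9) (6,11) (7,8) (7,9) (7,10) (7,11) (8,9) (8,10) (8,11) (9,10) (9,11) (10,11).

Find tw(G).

4

A width-4 tree decomposition is:
Bags: B1 = {2, 3, 8, 9, 11}  B2 = {2, 3, 4, 8, 11}  B3 = {2, 7, 8, 9, 11}  B4 = {2, 6, 7, 9, 11}  B5 = {7, 8, 9, 10, 11}  B6 = {2, 3, 5, 8, 11}  B7 = {1, 2, 6, 9, 11}
Tree: B1–B2, B1–B3, B3–B4, B3–B5, B1–B6, B4–B7
The largest bag has 5 vertices, giving width 4; this decomposition certifies tw(G) ≤ 4. On the other hand G contains the 5-clique {2, 3, 8, 9, 11}. A clique must lie in a single bag of any decomposition, so no decomposition can have width below 4. The upper and lower bounds meet at 4, so that is the treewidth.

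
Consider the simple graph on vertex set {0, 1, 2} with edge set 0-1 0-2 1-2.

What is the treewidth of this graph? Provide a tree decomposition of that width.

With just one bag of size 3, the width is 3 − 1 = 2, so tw(G) ≤ 2. For the lower bound, the 3 vertices {0, 1, 2} are pairwise adjacent, and any tree decomposition puts a clique entirely inside one bag — forcing width ≥ 2. Hence tw(G) = 2 exactly.

Treewidth 2.
Bags: B1 = {0, 1, 2}
Tree: (single bag)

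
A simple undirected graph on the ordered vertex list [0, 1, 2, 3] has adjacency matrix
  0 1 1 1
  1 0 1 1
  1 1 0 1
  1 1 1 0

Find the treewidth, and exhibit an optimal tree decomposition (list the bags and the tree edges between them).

A single bag containing all 4 vertices is trivially a valid decomposition of width 3. Conversely, {0, 1, 2, 3} is a clique of size 4, and the vertices of any clique must share a bag in every tree decomposition; so some bag has ≥ 4 vertices and tw(G) ≥ 3. Therefore the treewidth is 3.

Treewidth 3.
Bags: B1 = {0, 1, 2, 3}
Tree: (single bag)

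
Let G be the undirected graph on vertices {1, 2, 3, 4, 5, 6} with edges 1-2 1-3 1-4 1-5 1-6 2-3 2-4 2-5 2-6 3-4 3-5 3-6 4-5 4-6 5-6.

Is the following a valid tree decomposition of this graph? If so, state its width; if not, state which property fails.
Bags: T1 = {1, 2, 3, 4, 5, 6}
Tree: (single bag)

Yes; width 5.

Every vertex of G appears in some bag (union = {1, 2, 3, 4, 5, 6}); every edge is covered by a bag; and for each vertex v the set of bags containing v is connected in the bag tree. The decomposition is therefore valid. The largest bag has 6 vertices, so the width is 5.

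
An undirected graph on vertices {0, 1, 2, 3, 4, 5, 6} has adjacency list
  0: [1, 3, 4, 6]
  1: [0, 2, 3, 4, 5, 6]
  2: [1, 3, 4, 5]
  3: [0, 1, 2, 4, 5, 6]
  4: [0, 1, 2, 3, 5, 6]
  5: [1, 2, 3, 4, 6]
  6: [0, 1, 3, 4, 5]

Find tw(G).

A width-4 tree decomposition is:
Bags: B1 = {0, 1, 3, 4, 6}  B2 = {1, 3, 4, 5, 6}  B3 = {1, 2, 3, 4, 5}
Tree: B1–B2, B2–B3
Every bag has size at most 5, so the width is 5 − 1 = 4 and tw(G) ≤ 4. For the lower bound, the 5 vertices {0, 1, 3, 4, 6} are pairwise adjacent, and any tree decomposition puts a clique entirely inside one bag — forcing width ≥ 4. Combining the bounds, tw(G) = 4.

4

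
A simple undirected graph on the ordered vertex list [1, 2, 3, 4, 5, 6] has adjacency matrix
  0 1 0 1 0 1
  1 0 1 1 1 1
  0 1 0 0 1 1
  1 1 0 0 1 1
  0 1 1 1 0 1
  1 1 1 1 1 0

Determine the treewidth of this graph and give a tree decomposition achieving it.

Every bag has size at most 4, so the width is 4 − 1 = 3 and tw(G) ≤ 3. Conversely, {2, 3, 5, 6} is a clique of size 4, and the vertices of any clique must share a bag in every tree decomposition; so some bag has ≥ 4 vertices and tw(G) ≥ 3. Therefore the treewidth is 3.

Treewidth 3.
One such decomposition:
Bags: B1 = {1, 2, 4, 6}  B2 = {2, 4, 5, 6}  B3 = {2, 3, 5, 6}
Tree: B1–B2, B2–B3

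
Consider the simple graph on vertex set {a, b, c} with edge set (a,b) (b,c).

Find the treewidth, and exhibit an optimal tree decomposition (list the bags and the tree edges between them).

Treewidth 1.
One optimal decomposition is:
Bags: B1 = {a, b}  B2 = {b, c}
Tree: B1–B2

The largest bag has 2 vertices, giving width 1; this decomposition certifies tw(G) ≤ 1. G has an edge, so its treewidth is at least 1. Combining the bounds, tw(G) = 1.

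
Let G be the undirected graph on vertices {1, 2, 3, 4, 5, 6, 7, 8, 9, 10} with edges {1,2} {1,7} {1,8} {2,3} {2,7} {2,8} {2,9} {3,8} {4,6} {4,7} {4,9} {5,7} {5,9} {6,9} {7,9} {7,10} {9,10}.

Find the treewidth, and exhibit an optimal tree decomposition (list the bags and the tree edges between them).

Every bag has size at most 3, so the width is 3 − 1 = 2 and tw(G) ≤ 2. Conversely, {1, 2, 8} is a clique of size 3, and the vertices of any clique must share a bag in every tree decomposition; so some bag has ≥ 3 vertices and tw(G) ≥ 2. Hence tw(G) = 2 exactly.

Treewidth 2.
Bags: B1 = {7, 9, 10}  B2 = {2, 7, 9}  B3 = {1, 2, 7}  B4 = {5, 7, 9}  B5 = {4, 7, 9}  B6 = {1, 2, 8}  B7 = {2, 3, 8}  B8 = {4, 6, 9}
Tree: B1–B2, B2–B3, B1–B4, B1–B5, B3–B6, B6–B7, B5–B8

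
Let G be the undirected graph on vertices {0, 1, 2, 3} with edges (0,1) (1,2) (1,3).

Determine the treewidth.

A width-1 tree decomposition is:
Bags: B1 = {1, 2}  B2 = {1, 3}  B3 = {0, 1}
Tree: B1–B2, B1–B3
The largest bag has 2 vertices, giving width 1; this decomposition certifies tw(G) ≤ 1. Since G has at least one edge (e.g. 1–2), it is not an edgeless graph, so tw(G) ≥ 1. Hence tw(G) = 1 exactly.

1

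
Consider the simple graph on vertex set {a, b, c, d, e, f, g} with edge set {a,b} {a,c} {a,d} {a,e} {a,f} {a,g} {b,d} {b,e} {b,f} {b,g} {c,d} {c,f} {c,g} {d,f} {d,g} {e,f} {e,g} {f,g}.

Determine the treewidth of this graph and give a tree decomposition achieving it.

Treewidth 4.
Bags: B1 = {a, b, e, f, g}  B2 = {a, b, d, f, g}  B3 = {a, c, d, f, g}
Tree: B1–B2, B2–B3

Each bag holds 5 vertices, so the decomposition has width 4, which upper-bounds the treewidth. Conversely, {a, c, d, f, g} is a clique of size 5, and the vertices of any clique must share a bag in every tree decomposition; so some bag has ≥ 5 vertices and tw(G) ≥ 4. Hence tw(G) = 4 exactly.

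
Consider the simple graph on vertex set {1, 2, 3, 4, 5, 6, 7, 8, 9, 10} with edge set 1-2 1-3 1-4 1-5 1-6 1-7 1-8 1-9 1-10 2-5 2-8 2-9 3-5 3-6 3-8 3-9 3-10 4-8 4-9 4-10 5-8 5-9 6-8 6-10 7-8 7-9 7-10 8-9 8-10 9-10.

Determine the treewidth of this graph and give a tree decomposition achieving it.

Treewidth 4.
One optimal decomposition is:
Bags: B1 = {1, 3, 8, 9, 10}  B2 = {1, 7, 8, 9, 10}  B3 = {1, 3, 5, 8, 9}  B4 = {1, 4, 8, 9, 10}  B5 = {1, 3, 6, 8, 10}  B6 = {1, 2, 5, 8, 9}
Tree: B1–B2, B1–B3, B2–B4, B1–B5, B3–B6

Each bag holds 5 vertices, so the decomposition has width 4, which upper-bounds the treewidth. For the lower bound, the 5 vertices {1, 2, 5, 8, 9} are pairwise adjacent, and any tree decomposition puts a clique entirely inside one bag — forcing width ≥ 4. Combining the bounds, tw(G) = 4.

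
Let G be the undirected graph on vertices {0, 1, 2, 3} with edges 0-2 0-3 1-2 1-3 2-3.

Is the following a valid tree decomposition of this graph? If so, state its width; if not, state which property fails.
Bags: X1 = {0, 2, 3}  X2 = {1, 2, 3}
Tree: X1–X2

Checking the three conditions: (i) the bags cover all of {0, 1, 2, 3}; (ii) for each edge, some bag contains both endpoints; (iii) the bags containing any fixed vertex form a subtree. All hold, so the decomposition is valid with width 3 − 1 = 2.

Yes; width 2.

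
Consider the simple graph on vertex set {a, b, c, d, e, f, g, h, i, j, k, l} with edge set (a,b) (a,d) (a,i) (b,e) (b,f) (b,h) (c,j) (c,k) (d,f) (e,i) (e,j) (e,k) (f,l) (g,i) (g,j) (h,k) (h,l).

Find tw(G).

3

A width-3 tree decomposition is:
Bags: B1 = {a, d, f, l}  B2 = {a, b, f, l}  B3 = {a, b, h, l}  B4 = {a, b, h, i}  B5 = {b, e, h, i}  B6 = {e, h, i, k}  B7 = {e, g, i, k}  B8 = {e, g, j, k}  B9 = {c, g, j, k}
Tree: B1–B2, B2–B3, B3–B4, B4–B5, B5–B6, B6–B7, B7–B8, B8–B9
Each bag holds 4 vertices, so the decomposition has width 3, which upper-bounds the treewidth. For the lower bound: the 4 vertex sets {d,f,l}, {a}, {b}, {e,h,i,k} are disjoint, each induces a connected subgraph, and every pair is joined by at least one edge of G. Contracting each set to a single vertex therefore yields K_{4} as a minor, and since treewidth is minor-monotone, tw(G) ≥ tw(K_{4}) = 3. Hence tw(G) = 3 exactly.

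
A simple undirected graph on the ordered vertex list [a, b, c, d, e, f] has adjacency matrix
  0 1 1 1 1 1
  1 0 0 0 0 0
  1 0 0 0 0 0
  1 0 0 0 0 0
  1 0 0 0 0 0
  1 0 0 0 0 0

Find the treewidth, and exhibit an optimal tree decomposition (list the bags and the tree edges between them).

Every bag has size at most 2, so the width is 2 − 1 = 1 and tw(G) ≤ 1. Since G has at least one edge (e.g. a–b), it is not an edgeless graph, so tw(G) ≥ 1. Hence tw(G) = 1 exactly.

Treewidth 1.
Bags: B1 = {a, b}  B2 = {a, f}  B3 = {a, c}  B4 = {a, d}  B5 = {a, e}
Tree: B1–B2, B1–B3, B3–B4, B4–B5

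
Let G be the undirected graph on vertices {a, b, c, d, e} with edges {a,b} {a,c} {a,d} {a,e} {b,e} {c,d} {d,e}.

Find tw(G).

A width-2 tree decomposition is:
Bags: B1 = {a, d, e}  B2 = {a, b, e}  B3 = {a, c, d}
Tree: B1–B2, B1–B3
The largest bag has 3 vertices, giving width 2; this decomposition certifies tw(G) ≤ 2. On the other hand G contains the 3-clique {a, d, e}. A clique must lie in a single bag of any decomposition, so no decomposition can have width below 2. Combining the bounds, tw(G) = 2.

2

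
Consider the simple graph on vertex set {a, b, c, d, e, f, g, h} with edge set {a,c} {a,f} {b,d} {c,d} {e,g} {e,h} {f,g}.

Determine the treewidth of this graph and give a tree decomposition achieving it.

The largest bag has 2 vertices, giving width 1; this decomposition certifies tw(G) ≤ 1. Any graph with an edge has treewidth ≥ 1, and G has the edge h–e. Combining the bounds, tw(G) = 1.

Treewidth 1.
One optimal decomposition is:
Bags: B1 = {e, h}  B2 = {e, g}  B3 = {f, g}  B4 = {a, f}  B5 = {a, c}  B6 = {c, d}  B7 = {b, d}
Tree: B1–B2, B2–B3, B3–B4, B4–B5, B5–B6, B6–B7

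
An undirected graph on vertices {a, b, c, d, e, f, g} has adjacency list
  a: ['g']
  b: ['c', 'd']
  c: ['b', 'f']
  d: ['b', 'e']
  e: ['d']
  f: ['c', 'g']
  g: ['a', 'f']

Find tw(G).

1

A width-1 tree decomposition is:
Bags: B1 = {b, c}  B2 = {b, d}  B3 = {c, f}  B4 = {d, e}  B5 = {f, g}  B6 = {a, g}
Tree: B1–B2, B1–B3, B2–B4, B3–B5, B5–B6
Each bag holds 2 vertices, so the decomposition has width 1, which upper-bounds the treewidth. Any graph with an edge has treewidth ≥ 1, and G has the edge c–b. Hence tw(G) = 1 exactly.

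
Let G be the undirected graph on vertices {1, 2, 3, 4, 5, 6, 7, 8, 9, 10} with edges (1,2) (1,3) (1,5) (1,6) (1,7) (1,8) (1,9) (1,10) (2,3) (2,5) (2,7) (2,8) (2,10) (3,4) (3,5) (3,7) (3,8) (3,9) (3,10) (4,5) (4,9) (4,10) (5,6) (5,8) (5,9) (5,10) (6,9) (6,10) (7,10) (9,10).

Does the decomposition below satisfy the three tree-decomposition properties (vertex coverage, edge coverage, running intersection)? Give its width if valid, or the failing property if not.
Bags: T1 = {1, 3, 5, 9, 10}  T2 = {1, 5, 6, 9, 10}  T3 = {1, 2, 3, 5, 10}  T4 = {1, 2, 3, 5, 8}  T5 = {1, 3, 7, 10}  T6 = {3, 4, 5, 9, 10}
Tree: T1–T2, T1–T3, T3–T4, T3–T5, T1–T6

No — edge (2,7) lies in no bag.

A tree decomposition must satisfy three properties: every vertex lies in some bag; for every edge, both endpoints lie together in some bag; and for every vertex, the bags containing it form a connected subtree. Here edge (2,7) lies in no bag, so the decomposition is invalid.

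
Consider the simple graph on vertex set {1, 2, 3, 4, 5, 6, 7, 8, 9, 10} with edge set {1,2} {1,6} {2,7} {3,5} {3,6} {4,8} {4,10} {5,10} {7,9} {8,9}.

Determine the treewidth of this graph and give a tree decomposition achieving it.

Treewidth 2.
One such decomposition:
Bags: B1 = {7, 8, 9}  B2 = {4, 7, 8}  B3 = {4, 7, 10}  B4 = {5, 7, 10}  B5 = {3, 5, 7}  B6 = {3, 6, 7}  B7 = {1, 6, 7}  B8 = {1, 2, 7}
Tree: B1–B2, B2–B3, B3–B4, B4–B5, B5–B6, B6–B7, B7–B8

The largest bag has 3 vertices, giving width 2; this decomposition certifies tw(G) ≤ 2. For the lower bound, G contains the cycle 7–9–8–4–10–5–3–6–1–2–7, so G is not a forest; only forests have treewidth ≤ 1, hence tw(G) ≥ 2. Hence tw(G) = 2 exactly.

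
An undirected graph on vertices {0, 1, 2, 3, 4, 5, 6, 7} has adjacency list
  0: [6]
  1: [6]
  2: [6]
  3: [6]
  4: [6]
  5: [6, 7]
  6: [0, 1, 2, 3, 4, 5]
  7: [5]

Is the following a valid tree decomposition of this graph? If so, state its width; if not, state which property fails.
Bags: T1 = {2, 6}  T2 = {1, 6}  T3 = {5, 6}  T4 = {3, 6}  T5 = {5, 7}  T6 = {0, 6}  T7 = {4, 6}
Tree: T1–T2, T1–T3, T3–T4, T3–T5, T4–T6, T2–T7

Vertex coverage: the bags together contain {0, 1, 2, 3, 4, 5, 6, 7}, the full vertex set. Edge coverage: each edge of G has both endpoints in at least one bag. Running intersection: for every vertex, the bags containing it form a connected subtree. All three properties hold, so this is a valid tree decomposition of width max|bag| − 1 = 1, and hence tw(G) ≤ 1.

Yes; width 1.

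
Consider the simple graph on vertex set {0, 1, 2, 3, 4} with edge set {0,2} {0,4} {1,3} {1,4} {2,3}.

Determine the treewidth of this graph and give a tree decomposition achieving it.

Treewidth 2.
One such decomposition:
Bags: B1 = {0, 2, 3}  B2 = {0, 3, 4}  B3 = {1, 3, 4}
Tree: B1–B2, B2–B3

Each bag holds 3 vertices, so the decomposition has width 2, which upper-bounds the treewidth. For the lower bound, G contains the cycle 3–2–0–4–1–3, so G is not a forest; only forests have treewidth ≤ 1, hence tw(G) ≥ 2. Therefore the treewidth is 2.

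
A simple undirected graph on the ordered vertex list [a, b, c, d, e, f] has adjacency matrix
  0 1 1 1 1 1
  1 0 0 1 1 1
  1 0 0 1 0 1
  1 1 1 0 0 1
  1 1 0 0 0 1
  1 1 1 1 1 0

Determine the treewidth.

3

A width-3 tree decomposition is:
Bags: B1 = {a, b, e, f}  B2 = {a, b, d, f}  B3 = {a, c, d, f}
Tree: B1–B2, B2–B3
Each bag holds 4 vertices, so the decomposition has width 3, which upper-bounds the treewidth. On the other hand G contains the 4-clique {a, c, d, f}. A clique must lie in a single bag of any decomposition, so no decomposition can have width below 3. Combining the bounds, tw(G) = 3.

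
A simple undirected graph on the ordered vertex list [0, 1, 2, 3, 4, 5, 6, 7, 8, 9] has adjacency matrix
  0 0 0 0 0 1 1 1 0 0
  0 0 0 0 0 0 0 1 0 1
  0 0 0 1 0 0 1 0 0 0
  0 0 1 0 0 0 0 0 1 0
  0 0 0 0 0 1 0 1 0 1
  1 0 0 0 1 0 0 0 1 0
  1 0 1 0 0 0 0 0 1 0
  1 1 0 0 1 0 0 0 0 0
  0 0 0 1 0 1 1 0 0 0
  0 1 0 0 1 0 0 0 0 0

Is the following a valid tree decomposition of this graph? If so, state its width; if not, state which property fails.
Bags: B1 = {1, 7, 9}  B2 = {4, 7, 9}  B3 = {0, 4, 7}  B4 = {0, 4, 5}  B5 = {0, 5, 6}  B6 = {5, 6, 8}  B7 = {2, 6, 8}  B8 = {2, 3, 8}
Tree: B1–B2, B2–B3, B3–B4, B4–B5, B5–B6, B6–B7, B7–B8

Checking the three conditions: (i) the bags cover all of {0, 1, 2, 3, 4, 5, 6, 7, 8, 9}; (ii) for each edge, some bag contains both endpoints; (iii) the bags containing any fixed vertex form a subtree. All hold, so the decomposition is valid with width 3 − 1 = 2.

Yes; width 2.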